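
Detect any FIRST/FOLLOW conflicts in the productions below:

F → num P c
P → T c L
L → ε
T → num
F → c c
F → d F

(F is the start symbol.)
No FIRST/FOLLOW conflicts.

A FIRST/FOLLOW conflict occurs when a non-terminal N has a nullable alternative N → β (β ⇒* ε) and another alternative N → α with FIRST(α) ∩ FOLLOW(N) ≠ ∅: on such a lookahead the parser cannot decide between expanding α and letting N vanish via β.

Nullable non-terminals: L.
L has a nullable alternative but only one production, so nothing to check.

F, P, T have no nullable alternative, so no FIRST/FOLLOW check is needed there.

No FIRST/FOLLOW conflicts found.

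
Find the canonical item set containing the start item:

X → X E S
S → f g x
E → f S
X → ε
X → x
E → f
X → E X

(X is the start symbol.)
{ [E → . f S], [E → . f], [X → . E X], [X → . X E S], [X → . x], [X → .], [X' → . X] }

First, augment the grammar with X' → X
I₀ = CLOSURE({ [X' → . X] }):
  [X' → . X] has the dot before X: add [X → . X E S], [X → .], [X → . x], [X → . E X]
  [X → . E X] has the dot before E: add [E → . f S], [E → . f]
No further items can be added.

I₀ = { [E → . f S], [E → . f], [X → . E X], [X → . X E S], [X → . x], [X → .], [X' → . X] }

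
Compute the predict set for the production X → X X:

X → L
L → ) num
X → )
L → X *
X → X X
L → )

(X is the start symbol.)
PREDICT(X → X X) = (FIRST(RHS) \ {ε}) ∪ (FOLLOW(X) if ε ∈ FIRST(RHS), i.e. RHS ⇒* ε)
FIRST(X) = { ')' }
FIRST(X X) = { ')' }
ε ∉ FIRST(X X), so FOLLOW(X) is not added.
PREDICT(X → X X) = { ')' }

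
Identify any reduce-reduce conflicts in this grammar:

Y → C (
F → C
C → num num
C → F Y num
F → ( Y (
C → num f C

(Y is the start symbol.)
A reduce-reduce conflict occurs when an LR(0) state has two complete items [A → α .] and [B → β .] — both call for a reduction, and with no lookahead the parser cannot choose between them.

Augment with Y' → Y and build the canonical LR(0) collection (I0 = CLOSURE({[Y' → . Y]}), then GOTO on every symbol after a dot until no new states appear). It has 14 states:
  I0: { [C → . F Y num], [C → . num f C], [C → . num num], [F → . ( Y (], [F → . C], [Y → . C (], [Y' → . Y] }  — shift
  I1: { [C → . F Y num], [C → . num f C], [C → . num num], [F → ( . Y (], [F → . ( Y (], [F → . C], [Y → . C (] }  — shift
  I2: { [F → C .], [Y → C . (] }  — shift, reduce
  I3: { [C → . F Y num], [C → . num f C], [C → . num num], [C → F . Y num], [F → . ( Y (], [F → . C], [Y → . C (] }  — shift
  I4: { [Y' → Y .] }  — accept
  I5: { [C → num . f C], [C → num . num] }  — shift
  I6: { [C → . F Y num], [C → . num f C], [C → . num num], [C → num f . C], [F → . ( Y (], [F → . C] }  — shift
  I7: { [C → num num .] }  — reduce
  I8: { [C → num f C .], [F → C .] }  — 2 reduces
  I9: { [C → F Y . num] }  — shift
  I10: { [C → F Y num .] }  — reduce
  I11: { [Y → C ( .] }  — reduce
  I12: { [F → ( Y . (] }  — shift
  I13: { [F → ( Y ( .] }  — reduce

I8 contains complete items [C → num f C .], [F → C .] — reduce-reduce conflict.

Answer: Yes — I8: [C → num f C .] vs [F → C .]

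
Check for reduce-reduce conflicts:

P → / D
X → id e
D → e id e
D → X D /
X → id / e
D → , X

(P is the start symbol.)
No reduce-reduce conflicts

Augment with P' → P and build the canonical LR(0) collection (I0 = CLOSURE({[P' → . P]}), then GOTO on every symbol after a dot until no new states appear). It has 16 states:
  I0: { [P → . / D], [P' → . P] }  — shift
  I1: { [D → . , X], [D → . X D /], [D → . e id e], [P → / . D], [X → . id / e], [X → . id e] }  — shift
  I2: { [P' → P .] }  — accept
  I3: { [D → , . X], [X → . id / e], [X → . id e] }  — shift
  I4: { [P → / D .] }  — reduce
  I5: { [D → . , X], [D → . X D /], [D → . e id e], [D → X . D /], [X → . id / e], [X → . id e] }  — shift
  I6: { [D → e . id e] }  — shift
  I7: { [X → id . / e], [X → id . e] }  — shift
  I8: { [X → id / . e] }  — shift
  I9: { [X → id e .] }  — reduce
  I10: { [X → id / e .] }  — reduce
  I11: { [D → e id . e] }  — shift
  I12: { [D → e id e .] }  — reduce
  I13: { [D → X D . /] }  — shift
  I14: { [D → X D / .] }  — reduce
  I15: { [D → , X .] }  — reduce

No state contains more than one complete item.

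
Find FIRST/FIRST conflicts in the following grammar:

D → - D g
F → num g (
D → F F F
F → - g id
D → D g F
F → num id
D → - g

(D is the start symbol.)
Yes. D → '-' D g / D → F F F on { '-' }; D → '-' D g / D → D g F on { '-' }; D → '-' D g / D → '-' g on { '-' }; D → F F F / D → D g F on { '-', 'num' }; D → F F F / D → '-' g on { '-' }; D → D g F / D → '-' g on { '-' }; F → num g '(' / F → num id on { 'num' }

A FIRST/FIRST conflict occurs when two productions N → α and N → β for the same non-terminal have FIRST(α) ∩ FIRST(β) ≠ ∅ (with ε ∈ FIRST of a nullable right-hand side, so two nullable alternatives also conflict).

FIRST sets of the non-terminals at (or reachable through a nullable prefix from) the front of some alternative:
  FIRST(F) = { '-', 'num' }
  FIRST(D) = { '-', 'num' }

Productions for D:
  D → - D g: FIRST = { '-' }
  D → F F F: FIRST = { '-', 'num' }
  D → D g F: FIRST = { '-', 'num' }
  D → - g: FIRST = { '-' }
Productions for F:
  F → num g (: FIRST = { 'num' }
  F → - g id: FIRST = { '-' }
  F → num id: FIRST = { 'num' }

Conflict for D: D → - D g and D → F F F
  Overlap: { '-' }
Conflict for D: D → - D g and D → D g F
  Overlap: { '-' }
Conflict for D: D → - D g and D → - g
  Overlap: { '-' }
Conflict for D: D → F F F and D → D g F
  Overlap: { '-', 'num' }
Conflict for D: D → F F F and D → - g
  Overlap: { '-' }
Conflict for D: D → D g F and D → - g
  Overlap: { '-' }
Conflict for F: F → num g ( and F → num id
  Overlap: { 'num' }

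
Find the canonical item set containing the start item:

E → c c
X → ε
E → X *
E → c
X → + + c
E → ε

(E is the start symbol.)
First, augment the grammar with E' → E
I₀ = CLOSURE({ [E' → . E] }):
  [E' → . E] has the dot before E: add [E → . c c], [E → . X *], [E → . c], [E → .]
  [E → . X *] has the dot before X: add [X → .], [X → . + + c]
No further items can be added.

I₀ = { [E → . X *], [E → . c c], [E → . c], [E → .], [E' → . E], [X → . + + c], [X → .] }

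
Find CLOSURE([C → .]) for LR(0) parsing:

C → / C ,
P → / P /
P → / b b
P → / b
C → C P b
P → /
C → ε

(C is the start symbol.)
{ [C → .] }

Start with: [C → .]
The dot is at the end, so nothing is added.

CLOSURE = { [C → .] }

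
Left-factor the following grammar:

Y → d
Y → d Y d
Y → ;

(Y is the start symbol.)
Left-factoring transforms A → αβ₁ | αβ₂ into A → αA' and A' → β₁ | β₂
(α is the longest common prefix among the alternatives). Repeat until
no nonterminal has two alternatives with a common prefix.

Round 1: Y has alternatives sharing prefix 'd'. Introduce Y': Y → d Y'
  Add: Y' → ε
  Add: Y' → Y d

No remaining common prefixes — done.

Resulting grammar:
Y → d Y'
Y' → ε
Y' → Y d
Y → ;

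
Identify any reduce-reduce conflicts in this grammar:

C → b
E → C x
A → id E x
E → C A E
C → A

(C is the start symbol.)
No reduce-reduce conflicts

A reduce-reduce conflict occurs when an LR(0) state has two complete items [A → α .] and [B → β .] — both call for a reduction, and with no lookahead the parser cannot choose between them.

Augment with C' → C and build the canonical LR(0) collection (I0 = CLOSURE({[C' → . C]}), then GOTO on every symbol after a dot until no new states appear). It has 11 states:
  I0: { [A → . id E x], [C → . A], [C → . b], [C' → . C] }  — shift
  I1: { [C → A .] }  — reduce
  I2: { [C' → C .] }  — accept
  I3: { [C → b .] }  — reduce
  I4: { [A → . id E x], [A → id . E x], [C → . A], [C → . b], [E → . C A E], [E → . C x] }  — shift
  I5: { [A → . id E x], [E → C . A E], [E → C . x] }  — shift
  I6: { [A → id E . x] }  — shift
  I7: { [A → id E x .] }  — reduce
  I8: { [A → . id E x], [C → . A], [C → . b], [E → . C A E], [E → . C x], [E → C A . E] }  — shift
  I9: { [E → C x .] }  — reduce
  I10: { [E → C A E .] }  — reduce

No state contains more than one complete item.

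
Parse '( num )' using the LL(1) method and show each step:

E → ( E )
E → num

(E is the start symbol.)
LL(1) parsing maintains a stack (initially the start symbol over $) and the input. At each step: if the stack top is a terminal, match it against the current input token; if it is a non-terminal N, replace it with the RHS of M[N, lookahead] (the unique production whose predict set contains the lookahead).

Stack is shown with the top on the left.

Stack    Input      Action
--------------------------
E $      ( num ) $  output E → ( E )
( E ) $  ( num ) $  match '('
E ) $    num ) $    output E → num
num ) $  num ) $    match 'num'
) $      ) $        match ')'
$        $          accept

The string is accepted.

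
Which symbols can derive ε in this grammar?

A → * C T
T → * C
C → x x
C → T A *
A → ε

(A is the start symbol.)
{ 'A' }

A non-terminal is nullable if it can derive ε (the empty string): either it has an ε-production, or it has a production whose right-hand side consists entirely of nullable non-terminals.

ε-productions: A → ε
So A is immediately nullable.
No further non-terminal can be added: every production for the remaining non-terminals contains a terminal or a non-nullable non-terminal.
Nullable = { 'A' }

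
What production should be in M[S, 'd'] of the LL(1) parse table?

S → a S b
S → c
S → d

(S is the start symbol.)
S → d

To find M[S, 'd'], we find productions for S where 'd' is in the predict set (PREDICT(N → α) = (FIRST(α) \ {ε}) ∪ (FOLLOW(N) if α ⇒* ε)).

S → a S b: PREDICT = { 'a' }
S → c: PREDICT = { 'c' }
S → d: PREDICT = { 'd' }
  'd' is in predict set, so this production goes in M[S, 'd']

M[S, 'd'] = S → d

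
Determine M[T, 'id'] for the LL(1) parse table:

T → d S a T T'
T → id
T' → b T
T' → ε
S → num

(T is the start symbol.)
To find M[T, 'id'], we find productions for T where 'id' is in the predict set (PREDICT(N → α) = (FIRST(α) \ {ε}) ∪ (FOLLOW(N) if α ⇒* ε)).

T → d S a T T': PREDICT = { 'd' }
T → id: PREDICT = { 'id' }
  'id' is in predict set, so this production goes in M[T, 'id']

M[T, 'id'] = T → id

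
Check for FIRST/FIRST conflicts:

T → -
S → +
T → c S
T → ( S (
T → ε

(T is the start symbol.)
A FIRST/FIRST conflict occurs when two productions N → α and N → β for the same non-terminal have FIRST(α) ∩ FIRST(β) ≠ ∅ (with ε ∈ FIRST of a nullable right-hand side, so two nullable alternatives also conflict).

Productions for T:
  T → -: FIRST = { '-' }
  T → c S: FIRST = { 'c' }
  T → ( S (: FIRST = { '(' }
  T → ε: FIRST = { ε }
S has only one production, so no FIRST/FIRST conflict is possible there.

All alternatives of each non-terminal have pairwise disjoint FIRST sets.

Answer: No FIRST/FIRST conflicts.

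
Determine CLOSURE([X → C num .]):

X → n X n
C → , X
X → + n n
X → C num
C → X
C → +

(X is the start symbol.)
To compute CLOSURE, for each item [A → α.Bβ] where B is a non-terminal, add [B → .γ] for all productions B → γ; repeat for the newly added items until nothing changes.

Start with: [X → C num .]
The dot is at the end, so nothing is added.

CLOSURE = { [X → C num .] }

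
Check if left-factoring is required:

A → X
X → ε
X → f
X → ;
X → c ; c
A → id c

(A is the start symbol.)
Left-factoring is needed when two productions for the same non-terminal
share a common prefix on the right-hand side.

Productions for A:
  A → X
  A → id c
Productions for X:
  X → ε
  X → f
  X → ;
  X → c ; c

No common prefixes found.

Answer: No, left-factoring is not needed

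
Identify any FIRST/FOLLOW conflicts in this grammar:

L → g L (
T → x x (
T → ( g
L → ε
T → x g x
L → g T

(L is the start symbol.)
No FIRST/FOLLOW conflicts.

Nullable non-terminals: L.

L: nullable alternative(s) L → ε; FOLLOW(L) = { $, '(' }
  L → g L (: FIRST \ {ε} = { 'g' } — disjoint from FOLLOW(L)
  L → ε: FIRST \ {ε} = { } — this is the only nullable alternative, skip
  L → g T: FIRST \ {ε} = { 'g' } — disjoint from FOLLOW(L)

T has no nullable alternative, so no FIRST/FOLLOW check is needed there.

No FIRST/FOLLOW conflicts found.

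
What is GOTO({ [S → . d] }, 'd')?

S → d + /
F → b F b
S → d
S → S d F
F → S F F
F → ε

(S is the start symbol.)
{ [S → d .] }

GOTO(I, 'd') = CLOSURE({ [A → αX.β] : [A → α.Xβ] ∈ I, X = 'd' })

Items with dot before 'd', with the dot advanced:
  [S → . d] → [S → d .]
Closure adds nothing (no advanced item has the dot before a non-terminal).

GOTO = { [S → d .] }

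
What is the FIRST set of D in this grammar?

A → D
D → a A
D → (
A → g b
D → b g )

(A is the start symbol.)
{ '(', 'a', 'b' }

To compute FIRST(D), examine every production with D on the left-hand side, reading each right-hand side left to right until a non-nullable symbol is reached.

From D → a A:
  - a is a terminal: add 'a' and stop
From D → (:
  - '(' is a terminal: add '(' and stop
From D → b g ):
  - b is a terminal: add 'b' and stop

Collecting: FIRST(D) = { '(', 'a', 'b' }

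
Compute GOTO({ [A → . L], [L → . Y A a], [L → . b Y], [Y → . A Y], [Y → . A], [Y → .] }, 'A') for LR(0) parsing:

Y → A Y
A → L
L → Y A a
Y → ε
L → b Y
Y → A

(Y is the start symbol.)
GOTO(I, 'A') = CLOSURE({ [A → αX.β] : [A → α.Xβ] ∈ I, X = 'A' })

Items with dot before 'A', with the dot advanced:
  [Y → . A] → [Y → A .]
  [Y → . A Y] → [Y → A . Y]
Closure of the advanced items:
  [Y → A . Y] has the dot before Y: add [Y → . A Y], [Y → .], [Y → . A]
  [Y → . A Y] has the dot before A: add [A → . L]
  [A → . L] has the dot before L: add [L → . Y A a], [L → . b Y]

GOTO = { [A → . L], [L → . Y A a], [L → . b Y], [Y → . A Y], [Y → . A], [Y → .], [Y → A . Y], [Y → A .] }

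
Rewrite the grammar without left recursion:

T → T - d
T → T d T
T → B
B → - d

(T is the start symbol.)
T → B T'
T' → - d T'
T' → d T T'
T' → ε
B → - d

T is directly left-recursive. The standard transformation for
  A → A α₁ | ... | A α_m | β₁ | ... | β_n
is
  A  → β₁ A' | ... | β_n A'
  A' → α₁ A' | ... | α_m A' | ε

T → B becomes T → B T'
T → T - d becomes T' → - d T'
T → T d T becomes T' → d T T'
Add T' → ε

Productions for other non-terminals are unchanged:
  B → - d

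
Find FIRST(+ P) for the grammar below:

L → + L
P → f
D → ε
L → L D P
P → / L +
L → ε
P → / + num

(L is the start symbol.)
To compute FIRST(+ P), process the symbols left to right:
Symbol + is a terminal. Add '+' and stop.
FIRST(+ P) = { '+' }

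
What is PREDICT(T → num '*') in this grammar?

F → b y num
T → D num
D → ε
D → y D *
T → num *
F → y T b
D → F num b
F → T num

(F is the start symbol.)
{ 'num' }

PREDICT(T → num '*') = (FIRST(RHS) \ {ε}) ∪ (FOLLOW(T) if ε ∈ FIRST(RHS), i.e. RHS ⇒* ε)
FIRST(num '*') = { 'num' }
ε ∉ FIRST(num '*'), so FOLLOW(T) is not added.
PREDICT(T → num '*') = { 'num' }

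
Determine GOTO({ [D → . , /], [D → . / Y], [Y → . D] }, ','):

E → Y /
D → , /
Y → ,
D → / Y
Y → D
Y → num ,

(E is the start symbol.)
GOTO(I, ',') = CLOSURE({ [A → αX.β] : [A → α.Xβ] ∈ I, X = ',' })

Items with dot before ',', with the dot advanced:
  [D → . , /] → [D → , . /]
Closure adds nothing (no advanced item has the dot before a non-terminal).

GOTO = { [D → , . /] }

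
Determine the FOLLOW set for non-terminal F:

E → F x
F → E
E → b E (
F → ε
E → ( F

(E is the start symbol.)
To compute FOLLOW(F), find every occurrence of F on a right-hand side N → α F β: add FIRST(β) \ {ε}, and if β is empty or nullable also add FOLLOW(N). Iterate to a fixed point.

In E → F x: F is followed by x, add FIRST(x) \ {ε} = { 'x' }
In E → ( F: F is at the end, add FOLLOW(E)

The FOLLOW sets referred to above (computed the same way, to a fixed point):
  FOLLOW(E) = { $, '(', 'x' }

Taking the union: FOLLOW(F) = { $, '(', 'x' }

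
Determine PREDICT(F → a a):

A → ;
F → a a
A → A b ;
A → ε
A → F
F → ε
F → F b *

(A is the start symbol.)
{ 'a' }

PREDICT(F → a a) = (FIRST(RHS) \ {ε}) ∪ (FOLLOW(F) if ε ∈ FIRST(RHS), i.e. RHS ⇒* ε)
FIRST(a a) = { 'a' }
ε ∉ FIRST(a a), so FOLLOW(F) is not added.
PREDICT(F → a a) = { 'a' }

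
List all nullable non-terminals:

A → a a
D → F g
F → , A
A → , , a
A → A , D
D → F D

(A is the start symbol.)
A non-terminal is nullable if it can derive ε (the empty string): either it has an ε-production, or it has a production whose right-hand side consists entirely of nullable non-terminals.

There are no ε-productions, so no non-terminal can derive ε.
No non-terminals are nullable.

Answer: None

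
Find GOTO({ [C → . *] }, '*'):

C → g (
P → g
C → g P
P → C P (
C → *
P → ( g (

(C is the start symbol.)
GOTO(I, '*') = CLOSURE({ [A → αX.β] : [A → α.Xβ] ∈ I, X = '*' })

Items with dot before '*', with the dot advanced:
  [C → . *] → [C → * .]
Closure adds nothing (no advanced item has the dot before a non-terminal).

GOTO = { [C → * .] }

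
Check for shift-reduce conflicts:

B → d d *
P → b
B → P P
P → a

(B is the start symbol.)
A shift-reduce conflict occurs when an LR(0) state has both:
  - a complete (reduce) item [A → α .] (dot at the end), and
  - a shift item [B → β . c γ] (dot before a terminal).

Augment with B' → B and build the canonical LR(0) collection (I0 = CLOSURE({[B' → . B]}), then GOTO on every symbol after a dot until no new states appear). It has 9 states:
  I0: { [B → . P P], [B → . d d *], [B' → . B], [P → . a], [P → . b] }  — shift
  I1: { [B' → B .] }  — accept
  I2: { [B → P . P], [P → . a], [P → . b] }  — shift
  I3: { [P → a .] }  — reduce
  I4: { [P → b .] }  — reduce
  I5: { [B → d . d *] }  — shift
  I6: { [B → d d . *] }  — shift
  I7: { [B → d d * .] }  — reduce
  I8: { [B → P P .] }  — reduce

No state contains both a complete item and a shift item.

Answer: No shift-reduce conflicts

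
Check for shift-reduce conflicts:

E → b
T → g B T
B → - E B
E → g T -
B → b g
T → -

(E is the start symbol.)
A shift-reduce conflict occurs when an LR(0) state has both:
  - a complete (reduce) item [A → α .] (dot at the end), and
  - a shift item [B → β . c γ] (dot before a terminal).

Augment with E' → E and build the canonical LR(0) collection (I0 = CLOSURE({[E' → . E]}), then GOTO on every symbol after a dot until no new states appear). It has 15 states:
  I0: { [E → . b], [E → . g T -], [E' → . E] }  — shift
  I1: { [E' → E .] }  — accept
  I2: { [E → b .] }  — reduce
  I3: { [E → g . T -], [T → . -], [T → . g B T] }  — shift
  I4: { [T → - .] }  — reduce
  I5: { [E → g T . -] }  — shift
  I6: { [B → . - E B], [B → . b g], [T → g . B T] }  — shift
  I7: { [B → - . E B], [E → . b], [E → . g T -] }  — shift
  I8: { [T → . -], [T → . g B T], [T → g B . T] }  — shift
  I9: { [B → b . g] }  — shift
  I10: { [B → b g .] }  — reduce
  I11: { [T → g B T .] }  — reduce
  I12: { [B → - E . B], [B → . - E B], [B → . b g] }  — shift
  I13: { [B → - E B .] }  — reduce
  I14: { [E → g T - .] }  — reduce

No state contains both a complete item and a shift item.

Answer: No shift-reduce conflicts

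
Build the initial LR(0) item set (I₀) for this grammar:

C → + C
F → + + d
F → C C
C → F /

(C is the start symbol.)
{ [C → . + C], [C → . F /], [C' → . C], [F → . + + d], [F → . C C] }

First, augment the grammar with C' → C
I₀ = CLOSURE({ [C' → . C] }):
  [C' → . C] has the dot before C: add [C → . + C], [C → . F /]
  [C → . F /] has the dot before F: add [F → . + + d], [F → . C C]
No further items can be added.

I₀ = { [C → . + C], [C → . F /], [C' → . C], [F → . + + d], [F → . C C] }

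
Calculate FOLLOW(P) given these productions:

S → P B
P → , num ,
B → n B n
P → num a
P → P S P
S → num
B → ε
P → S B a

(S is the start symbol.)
In S → P B: P is followed by B, add FIRST(B) \ {ε} = { 'n' }
  B is nullable, so also add FOLLOW(S)
In P → P S P: P is followed by S P, add FIRST(S P) \ {ε} = { ',', 'num' }
In P → P S P: P is at the end; this adds FOLLOW(P) to itself — nothing new

The FOLLOW sets referred to above (computed the same way, to a fixed point):
  FOLLOW(S) = { $, ',', 'a', 'n', 'num' }

Taking the union: FOLLOW(P) = { $, ',', 'a', 'n', 'num' }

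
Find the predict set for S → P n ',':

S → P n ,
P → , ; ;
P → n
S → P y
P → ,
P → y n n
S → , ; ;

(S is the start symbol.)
PREDICT(S → P n ',') = (FIRST(RHS) \ {ε}) ∪ (FOLLOW(S) if ε ∈ FIRST(RHS), i.e. RHS ⇒* ε)
FIRST(P) = { ',', 'n', 'y' }
FIRST(P n ',') = { ',', 'n', 'y' }
ε ∉ FIRST(P n ','), so FOLLOW(S) is not added.
PREDICT(S → P n ',') = { ',', 'n', 'y' }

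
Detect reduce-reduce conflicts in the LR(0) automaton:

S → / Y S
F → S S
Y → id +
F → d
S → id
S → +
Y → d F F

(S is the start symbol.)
Augment with S' → S and build the canonical LR(0) collection (I0 = CLOSURE({[S' → . S]}), then GOTO on every symbol after a dot until no new states appear). It has 15 states:
  I0: { [S → . +], [S → . / Y S], [S → . id], [S' → . S] }  — shift
  I1: { [S → + .] }  — reduce
  I2: { [S → / . Y S], [Y → . d F F], [Y → . id +] }  — shift
  I3: { [S' → S .] }  — accept
  I4: { [S → id .] }  — reduce
  I5: { [S → . +], [S → . / Y S], [S → . id], [S → / Y . S] }  — shift
  I6: { [F → . S S], [F → . d], [S → . +], [S → . / Y S], [S → . id], [Y → d . F F] }  — shift
  I7: { [Y → id . +] }  — shift
  I8: { [Y → id + .] }  — reduce
  I9: { [F → . S S], [F → . d], [S → . +], [S → . / Y S], [S → . id], [Y → d F . F] }  — shift
  I10: { [F → S . S], [S → . +], [S → . / Y S], [S → . id] }  — shift
  I11: { [F → d .] }  — reduce
  I12: { [F → S S .] }  — reduce
  I13: { [Y → d F F .] }  — reduce
  I14: { [S → / Y S .] }  — reduce

No state contains more than one complete item.

Answer: No reduce-reduce conflicts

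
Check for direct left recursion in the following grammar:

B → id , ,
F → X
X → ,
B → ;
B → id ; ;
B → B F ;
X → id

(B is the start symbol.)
Yes, B is left-recursive

Direct left recursion occurs when N → N α for some non-terminal N (the right-hand side begins with the left-hand side itself).

B → id , ,: starts with id
F → X: starts with X
X → ,: starts with ','
B → ;: starts with ';'
B → id ; ;: starts with id
B → B F ;: LEFT RECURSIVE (starts with B)
X → id: starts with id

The grammar has direct left recursion on: B.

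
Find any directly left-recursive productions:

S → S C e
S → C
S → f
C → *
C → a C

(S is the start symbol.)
Yes, S is left-recursive

Direct left recursion occurs when N → N α for some non-terminal N (the right-hand side begins with the left-hand side itself).

S → S C e: LEFT RECURSIVE (starts with S)
S → C: starts with C
S → f: starts with f
C → *: starts with '*'
C → a C: starts with a

The grammar has direct left recursion on: S.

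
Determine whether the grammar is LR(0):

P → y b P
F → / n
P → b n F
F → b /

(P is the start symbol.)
Yes, the grammar is LR(0)

A grammar is LR(0) if no state in the canonical LR(0) collection has:
  - both a shift item (dot before a terminal) and a complete item (shift-reduce conflict), or
  - two or more complete items (reduce-reduce conflict; the accept item [P' → P .] counts as a complete item here).

Augment with P' → P and build the canonical LR(0) collection (I0 = CLOSURE({[P' → . P]}), then GOTO on every symbol after a dot until no new states appear). It has 12 states:
  I0: { [P → . b n F], [P → . y b P], [P' → . P] }  — shift
  I1: { [P' → P .] }  — accept
  I2: { [P → b . n F] }  — shift
  I3: { [P → y . b P] }  — shift
  I4: { [P → . b n F], [P → . y b P], [P → y b . P] }  — shift
  I5: { [P → y b P .] }  — reduce
  I6: { [F → . / n], [F → . b /], [P → b n . F] }  — shift
  I7: { [F → / . n] }  — shift
  I8: { [P → b n F .] }  — reduce
  I9: { [F → b . /] }  — shift
  I10: { [F → b / .] }  — reduce
  I11: { [F → / n .] }  — reduce

Every state is either a pure shift/goto state or contains exactly one complete item and nothing to shift — no conflicts. The grammar is LR(0).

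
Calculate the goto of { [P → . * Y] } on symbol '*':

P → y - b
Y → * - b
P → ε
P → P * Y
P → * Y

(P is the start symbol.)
{ [P → * . Y], [Y → . * - b] }

GOTO(I, '*') = CLOSURE({ [A → αX.β] : [A → α.Xβ] ∈ I, X = '*' })

Items with dot before '*', with the dot advanced:
  [P → . * Y] → [P → * . Y]
Closure of the advanced items:
  [P → * . Y] has the dot before Y: add [Y → . * - b]

GOTO = { [P → * . Y], [Y → . * - b] }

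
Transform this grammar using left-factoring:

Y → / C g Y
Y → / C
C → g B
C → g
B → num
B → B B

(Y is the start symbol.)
Y → / C Y'
Y' → g Y
Y' → ε
C → g C'
C' → B
C' → ε
B → num
B → B B

Left-factoring transforms A → αβ₁ | αβ₂ into A → αA' and A' → β₁ | β₂
(α is the longest common prefix among the alternatives). Repeat until
no nonterminal has two alternatives with a common prefix.

Round 1: Y has alternatives sharing prefix '/ C'. Introduce Y': Y → / C Y'
  Add: Y' → g Y
  Add: Y' → ε

Round 2: C has alternatives sharing prefix 'g'. Introduce C': C → g C'
  Add: C' → B
  Add: C' → ε

No remaining common prefixes — done.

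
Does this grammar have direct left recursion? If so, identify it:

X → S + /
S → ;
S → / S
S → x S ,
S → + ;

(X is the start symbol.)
No direct left recursion

X → S + /: starts with S
S → ;: starts with ';'
S → / S: starts with '/'
S → x S ,: starts with x
S → + ;: starts with '+'

No direct left recursion found.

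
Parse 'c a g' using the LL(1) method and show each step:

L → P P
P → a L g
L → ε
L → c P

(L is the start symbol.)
LL(1) parsing maintains a stack (initially the start symbol over $) and the input. At each step: if the stack top is a terminal, match it against the current input token; if it is a non-terminal N, replace it with the RHS of M[N, lookahead] (the unique production whose predict set contains the lookahead).

Stack is shown with the top on the left.

Stack    Input    Action
------------------------
L $      c a g $  output L → c P
c P $    c a g $  match 'c'
P $      a g $    output P → a L g
a L g $  a g $    match 'a'
L g $    g $      output L → ε
g $      g $      match 'g'
$        $        accept

The string is accepted.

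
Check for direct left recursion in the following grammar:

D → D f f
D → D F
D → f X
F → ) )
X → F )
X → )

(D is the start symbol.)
Direct left recursion occurs when N → N α for some non-terminal N (the right-hand side begins with the left-hand side itself).

D → D f f: LEFT RECURSIVE (starts with D)
D → D F: LEFT RECURSIVE (starts with D)
D → f X: starts with f
F → ) ): starts with ')'
X → F ): starts with F
X → ): starts with ')'

The grammar has direct left recursion on: D.

Answer: Yes, D is left-recursive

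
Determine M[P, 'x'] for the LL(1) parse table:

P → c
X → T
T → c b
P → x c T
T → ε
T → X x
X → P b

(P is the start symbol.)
To find M[P, 'x'], we find productions for P where 'x' is in the predict set (PREDICT(N → α) = (FIRST(α) \ {ε}) ∪ (FOLLOW(N) if α ⇒* ε)).

P → c: PREDICT = { 'c' }
P → x c T: PREDICT = { 'x' }
  'x' is in predict set, so this production goes in M[P, 'x']

M[P, 'x'] = P → x c T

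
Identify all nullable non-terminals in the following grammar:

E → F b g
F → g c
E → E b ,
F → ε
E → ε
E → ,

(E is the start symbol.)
A non-terminal is nullable if it can derive ε (the empty string): either it has an ε-production, or it has a production whose right-hand side consists entirely of nullable non-terminals.

ε-productions: F → ε, E → ε
So F, E are immediately nullable.
Every non-terminal is now nullable.
Nullable = { 'E', 'F' }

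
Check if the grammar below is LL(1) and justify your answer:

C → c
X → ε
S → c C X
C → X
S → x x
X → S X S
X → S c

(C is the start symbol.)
No. Predict set conflict for C: { 'c' }

A grammar is LL(1) if for each non-terminal N with multiple productions, the predict sets of those productions are pairwise disjoint, where PREDICT(N → α) = (FIRST(α) \ {ε}) ∪ (FOLLOW(N) if α ⇒* ε).

Relevant sets:
  FIRST(X) = { 'c', 'x', ε }
  FIRST(S) = { 'c', 'x' }
  FOLLOW(C) = { $, 'c', 'x' }
  FOLLOW(X) = { $, 'c', 'x' }

For C:
  PREDICT(C → c) = { 'c' }
  PREDICT(C → X) = { $, 'c', 'x' }
For X:
  PREDICT(X → ε) = { $, 'c', 'x' }
  PREDICT(X → S X S) = { 'c', 'x' }
  PREDICT(X → S c) = { 'c', 'x' }
For S:
  PREDICT(S → c C X) = { 'c' }
  PREDICT(S → x x) = { 'x' }

Conflict found: Predict set conflict for C: { 'c' }
The grammar is NOT LL(1).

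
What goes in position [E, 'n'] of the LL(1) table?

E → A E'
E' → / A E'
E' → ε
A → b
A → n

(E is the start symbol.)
E → A E'

To find M[E, 'n'], we find productions for E where 'n' is in the predict set (PREDICT(N → α) = (FIRST(α) \ {ε}) ∪ (FOLLOW(N) if α ⇒* ε)).

Relevant sets:
  FIRST(A) = { 'b', 'n' }

E → A E': PREDICT = { 'b', 'n' }
  'n' is in predict set, so this production goes in M[E, 'n']

M[E, 'n'] = E → A E'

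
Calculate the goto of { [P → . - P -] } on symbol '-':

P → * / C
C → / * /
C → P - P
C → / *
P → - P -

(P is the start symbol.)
{ [P → - . P -], [P → . * / C], [P → . - P -] }

GOTO(I, '-') = CLOSURE({ [A → αX.β] : [A → α.Xβ] ∈ I, X = '-' })

Items with dot before '-', with the dot advanced:
  [P → . - P -] → [P → - . P -]
Closure of the advanced items:
  [P → - . P -] has the dot before P: add [P → . * / C], [P → . - P -]

GOTO = { [P → - . P -], [P → . * / C], [P → . - P -] }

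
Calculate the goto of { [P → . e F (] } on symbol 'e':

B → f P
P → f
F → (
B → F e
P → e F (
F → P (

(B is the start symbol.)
GOTO(I, 'e') = CLOSURE({ [A → αX.β] : [A → α.Xβ] ∈ I, X = 'e' })

Items with dot before 'e', with the dot advanced:
  [P → . e F (] → [P → e . F (]
Closure of the advanced items:
  [P → e . F (] has the dot before F: add [F → . (], [F → . P (]
  [F → . P (] has the dot before P: add [P → . f], [P → . e F (]

GOTO = { [F → . (], [F → . P (], [P → . e F (], [P → . f], [P → e . F (] }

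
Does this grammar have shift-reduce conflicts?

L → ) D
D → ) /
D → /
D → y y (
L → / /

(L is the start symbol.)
A shift-reduce conflict occurs when an LR(0) state has both:
  - a complete (reduce) item [A → α .] (dot at the end), and
  - a shift item [B → β . c γ] (dot before a terminal).

Augment with L' → L and build the canonical LR(0) collection (I0 = CLOSURE({[L' → . L]}), then GOTO on every symbol after a dot until no new states appear). It has 12 states:
  I0: { [L → . ) D], [L → . / /], [L' → . L] }  — shift
  I1: { [D → . ) /], [D → . /], [D → . y y (], [L → ) . D] }  — shift
  I2: { [L → / . /] }  — shift
  I3: { [L' → L .] }  — accept
  I4: { [L → / / .] }  — reduce
  I5: { [D → ) . /] }  — shift
  I6: { [D → / .] }  — reduce
  I7: { [L → ) D .] }  — reduce
  I8: { [D → y . y (] }  — shift
  I9: { [D → y y . (] }  — shift
  I10: { [D → y y ( .] }  — reduce
  I11: { [D → ) / .] }  — reduce

No state contains both a complete item and a shift item.

Answer: No shift-reduce conflicts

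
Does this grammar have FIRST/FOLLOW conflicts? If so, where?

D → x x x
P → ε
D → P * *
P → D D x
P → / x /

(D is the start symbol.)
Yes. P → D D x with FOLLOW(P) on { '*' }

Nullable non-terminals: P.
FIRST sets used below: FIRST(D) = { '*', '/', 'x' }

P: nullable alternative(s) P → ε; FOLLOW(P) = { '*' }
  P → ε: FIRST \ {ε} = { } — this is the only nullable alternative, skip
  P → D D x: FIRST \ {ε} = { '*', '/', 'x' } — overlaps FOLLOW(P) on { '*' }: CONFLICT
  P → / x /: FIRST \ {ε} = { '/' } — disjoint from FOLLOW(P)

D has no nullable alternative, so no FIRST/FOLLOW check is needed there.

So the grammar has 1 FIRST/FOLLOW conflict (marked CONFLICT above).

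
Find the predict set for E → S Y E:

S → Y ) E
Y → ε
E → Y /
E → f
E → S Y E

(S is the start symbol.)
{ ')' }

PREDICT(E → S Y E) = (FIRST(RHS) \ {ε}) ∪ (FOLLOW(E) if ε ∈ FIRST(RHS), i.e. RHS ⇒* ε)
FIRST(S) = { ')' }
FIRST(S Y E) = { ')' }
ε ∉ FIRST(S Y E), so FOLLOW(E) is not added.
PREDICT(E → S Y E) = { ')' }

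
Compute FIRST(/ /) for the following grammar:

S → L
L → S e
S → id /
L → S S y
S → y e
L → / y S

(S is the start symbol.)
{ '/' }

To compute FIRST(/ /), process the symbols left to right:
Symbol / is a terminal. Add '/' and stop.
FIRST(/ /) = { '/' }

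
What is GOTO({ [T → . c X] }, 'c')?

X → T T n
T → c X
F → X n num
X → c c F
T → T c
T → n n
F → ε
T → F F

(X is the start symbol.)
GOTO(I, 'c') = CLOSURE({ [A → αX.β] : [A → α.Xβ] ∈ I, X = 'c' })

Items with dot before 'c', with the dot advanced:
  [T → . c X] → [T → c . X]
Closure of the advanced items:
  [T → c . X] has the dot before X: add [X → . T T n], [X → . c c F]
  [X → . T T n] has the dot before T: add [T → . c X], [T → . T c], [T → . n n], [T → . F F]
  [T → . F F] has the dot before F: add [F → . X n num], [F → .]

GOTO = { [F → . X n num], [F → .], [T → . F F], [T → . T c], [T → . c X], [T → . n n], [T → c . X], [X → . T T n], [X → . c c F] }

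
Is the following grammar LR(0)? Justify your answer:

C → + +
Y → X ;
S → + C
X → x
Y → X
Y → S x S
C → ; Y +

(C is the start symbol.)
Augment with C' → C and build the canonical LR(0) collection (I0 = CLOSURE({[C' → . C]}), then GOTO on every symbol after a dot until no new states appear). It has 15 states:
  I0: { [C → . + +], [C → . ; Y +], [C' → . C] }  — shift
  I1: { [C → + . +] }  — shift
  I2: { [C → ; . Y +], [S → . + C], [X → . x], [Y → . S x S], [Y → . X ;], [Y → . X] }  — shift
  I3: { [C' → C .] }  — accept
  I4: { [C → . + +], [C → . ; Y +], [S → + . C] }  — shift
  I5: { [Y → S . x S] }  — shift
  I6: { [Y → X . ;], [Y → X .] }  — shift, reduce
  I7: { [C → ; Y . +] }  — shift
  I8: { [X → x .] }  — reduce
  I9: { [C → ; Y + .] }  — reduce
  I10: { [Y → X ; .] }  — reduce
  I11: { [S → . + C], [Y → S x . S] }  — shift
  I12: { [Y → S x S .] }  — reduce
  I13: { [S → + C .] }  — reduce
  I14: { [C → + + .] }  — reduce

Conflict in state I6:
  Shift-reduce conflict between [Y → X .] and [Y → X . ;]
So the grammar is NOT LR(0).

Answer: No. Shift-reduce conflict between [Y → X .] and [Y → X . ;]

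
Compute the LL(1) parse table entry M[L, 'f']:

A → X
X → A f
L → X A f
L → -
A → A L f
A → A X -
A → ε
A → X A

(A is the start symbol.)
L → X A f

To find M[L, 'f'], we find productions for L where 'f' is in the predict set (PREDICT(N → α) = (FIRST(α) \ {ε}) ∪ (FOLLOW(N) if α ⇒* ε)).

Relevant sets:
  FIRST(X) = { '-', 'f' }

L → X A f: PREDICT = { '-', 'f' }
  'f' is in predict set, so this production goes in M[L, 'f']
L → -: PREDICT = { '-' }

M[L, 'f'] = L → X A f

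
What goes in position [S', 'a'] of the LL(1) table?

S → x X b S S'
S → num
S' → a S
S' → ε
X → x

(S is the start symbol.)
To find M[S', 'a'], we find productions for S' where 'a' is in the predict set (PREDICT(N → α) = (FIRST(α) \ {ε}) ∪ (FOLLOW(N) if α ⇒* ε)).

Relevant sets:
  FOLLOW(S') = { $, 'a' }

S' → a S: PREDICT = { 'a' }
  'a' is in predict set, so this production goes in M[S', 'a']
S' → ε: PREDICT = { $, 'a' }
  'a' is in predict set, so this production goes in M[S', 'a']

M[S', 'a'] = S' → a S, S' → ε  (a multiply-defined cell — the grammar is not LL(1))

Answer: S' → a S, S' → ε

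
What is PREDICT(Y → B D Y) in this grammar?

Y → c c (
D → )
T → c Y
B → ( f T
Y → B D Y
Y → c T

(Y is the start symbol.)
PREDICT(Y → B D Y) = (FIRST(RHS) \ {ε}) ∪ (FOLLOW(Y) if ε ∈ FIRST(RHS), i.e. RHS ⇒* ε)
FIRST(B) = { '(' }
FIRST(B D Y) = { '(' }
ε ∉ FIRST(B D Y), so FOLLOW(Y) is not added.
PREDICT(Y → B D Y) = { '(' }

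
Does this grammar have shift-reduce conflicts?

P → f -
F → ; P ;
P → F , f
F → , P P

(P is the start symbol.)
Augment with P' → P and build the canonical LR(0) collection (I0 = CLOSURE({[P' → . P]}), then GOTO on every symbol after a dot until no new states appear). It has 13 states:
  I0: { [F → . , P P], [F → . ; P ;], [P → . F , f], [P → . f -], [P' → . P] }  — shift
  I1: { [F → , . P P], [F → . , P P], [F → . ; P ;], [P → . F , f], [P → . f -] }  — shift
  I2: { [F → . , P P], [F → . ; P ;], [F → ; . P ;], [P → . F , f], [P → . f -] }  — shift
  I3: { [P → F . , f] }  — shift
  I4: { [P' → P .] }  — accept
  I5: { [P → f . -] }  — shift
  I6: { [P → f - .] }  — reduce
  I7: { [P → F , . f] }  — shift
  I8: { [P → F , f .] }  — reduce
  I9: { [F → ; P . ;] }  — shift
  I10: { [F → ; P ; .] }  — reduce
  I11: { [F → , P . P], [F → . , P P], [F → . ; P ;], [P → . F , f], [P → . f -] }  — shift
  I12: { [F → , P P .] }  — reduce

No state contains both a complete item and a shift item.

Answer: No shift-reduce conflicts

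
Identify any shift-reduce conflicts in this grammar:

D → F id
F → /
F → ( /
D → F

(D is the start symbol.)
Yes — I4: [D → F .] vs [D → F . id]

Augment with D' → D and build the canonical LR(0) collection (I0 = CLOSURE({[D' → . D]}), then GOTO on every symbol after a dot until no new states appear). It has 7 states:
  I0: { [D → . F id], [D → . F], [D' → . D], [F → . ( /], [F → . /] }  — shift
  I1: { [F → ( . /] }  — shift
  I2: { [F → / .] }  — reduce
  I3: { [D' → D .] }  — accept
  I4: { [D → F . id], [D → F .] }  — shift, reduce
  I5: { [D → F id .] }  — reduce
  I6: { [F → ( / .] }  — reduce

I4 contains reduce item [D → F .] and shift item [D → F . id] — shift-reduce conflict.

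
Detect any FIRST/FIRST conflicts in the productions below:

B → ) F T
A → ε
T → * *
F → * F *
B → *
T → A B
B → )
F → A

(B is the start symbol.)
Yes. B → ')' F T / B → ')' on { ')' }; T → '*' '*' / T → A B on { '*' }

A FIRST/FIRST conflict occurs when two productions N → α and N → β for the same non-terminal have FIRST(α) ∩ FIRST(β) ≠ ∅ (with ε ∈ FIRST of a nullable right-hand side, so two nullable alternatives also conflict).

FIRST sets of the non-terminals at (or reachable through a nullable prefix from) the front of some alternative:
  FIRST(A) = { ε }
  FIRST(B) = { ')', '*' }

Productions for B:
  B → ) F T: FIRST = { ')' }
  B → *: FIRST = { '*' }
  B → ): FIRST = { ')' }
Productions for T:
  T → * *: FIRST = { '*' }
  T → A B: FIRST = { ')', '*' }
Productions for F:
  F → * F *: FIRST = { '*' }
  F → A: FIRST = { ε }
A has only one production, so no FIRST/FIRST conflict is possible there.

Conflict for B: B → ) F T and B → )
  Overlap: { ')' }
Conflict for T: T → * * and T → A B
  Overlap: { '*' }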